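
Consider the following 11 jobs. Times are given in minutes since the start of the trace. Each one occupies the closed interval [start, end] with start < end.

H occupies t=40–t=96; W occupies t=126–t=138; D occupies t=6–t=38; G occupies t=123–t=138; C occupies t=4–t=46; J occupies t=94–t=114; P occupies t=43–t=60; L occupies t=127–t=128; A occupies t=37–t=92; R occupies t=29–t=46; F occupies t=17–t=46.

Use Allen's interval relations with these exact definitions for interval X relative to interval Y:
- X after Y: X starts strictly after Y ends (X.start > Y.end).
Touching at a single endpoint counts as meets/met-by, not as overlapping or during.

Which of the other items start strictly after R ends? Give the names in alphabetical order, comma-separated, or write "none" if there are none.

Target R = [t=29, t=46].
A [t=37, t=92] → overlapped-by → no.
C [t=4, t=46] → finished-by → no.
D [t=6, t=38] → overlaps → no.
F [t=17, t=46] → finished-by → no.
G [t=123, t=138] → after → yes.
H [t=40, t=96] → overlapped-by → no.
J [t=94, t=114] → after → yes.
L [t=127, t=128] → after → yes.
P [t=43, t=60] → overlapped-by → no.
W [t=126, t=138] → after → yes.
Result: G, J, L, W.

G, J, L, W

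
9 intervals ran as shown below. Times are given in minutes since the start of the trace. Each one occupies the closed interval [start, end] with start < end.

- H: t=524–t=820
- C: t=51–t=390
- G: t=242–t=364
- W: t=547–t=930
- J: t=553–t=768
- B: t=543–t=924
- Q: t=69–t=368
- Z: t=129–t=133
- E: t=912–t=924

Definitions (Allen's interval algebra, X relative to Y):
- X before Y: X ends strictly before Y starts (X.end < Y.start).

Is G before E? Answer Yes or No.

Yes

G = [t=242, t=364], E = [t=912, t=924].
Actual relation of G to E: before.
Asked whether 'before' holds → Yes.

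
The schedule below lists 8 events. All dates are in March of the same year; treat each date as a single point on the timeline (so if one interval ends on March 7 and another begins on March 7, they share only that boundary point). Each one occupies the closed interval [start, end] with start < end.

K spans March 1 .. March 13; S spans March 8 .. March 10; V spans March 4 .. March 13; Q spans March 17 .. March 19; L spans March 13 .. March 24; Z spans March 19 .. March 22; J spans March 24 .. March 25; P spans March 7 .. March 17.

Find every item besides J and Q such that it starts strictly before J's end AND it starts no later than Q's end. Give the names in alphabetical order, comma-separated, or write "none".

Conditions: its start is strictly before J's end (X.start < March 25) AND its start is no later than Q's end (X.start <= March 19).
K: start March 1 < March 25? ✓; start March 1 <= March 19? ✓ → yes.
L: start March 13 < March 25? ✓; start March 13 <= March 19? ✓ → yes.
P: start March 7 < March 25? ✓; start March 7 <= March 19? ✓ → yes.
S: start March 8 < March 25? ✓; start March 8 <= March 19? ✓ → yes.
V: start March 4 < March 25? ✓; start March 4 <= March 19? ✓ → yes.
Z: start March 19 < March 25? ✓; start March 19 <= March 19? ✓ → yes.
Result: K, L, P, S, V, Z.

K, L, P, S, V, Z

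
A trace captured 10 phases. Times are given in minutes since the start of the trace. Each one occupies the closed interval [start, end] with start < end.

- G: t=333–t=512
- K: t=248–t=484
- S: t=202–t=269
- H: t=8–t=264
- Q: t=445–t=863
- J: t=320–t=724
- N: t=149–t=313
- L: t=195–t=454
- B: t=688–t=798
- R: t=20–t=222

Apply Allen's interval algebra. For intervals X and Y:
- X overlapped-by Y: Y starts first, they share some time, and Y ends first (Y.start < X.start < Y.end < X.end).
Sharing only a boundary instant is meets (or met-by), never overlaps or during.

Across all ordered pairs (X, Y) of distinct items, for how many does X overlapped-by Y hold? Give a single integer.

Checking all 90 ordered pairs for relation 'overlapped-by'; matching pairs in alphabetical order:
(B, J): B overlapped-by J ✓
(G, K): G overlapped-by K ✓
(G, L): G overlapped-by L ✓
(J, K): J overlapped-by K ✓
(J, L): J overlapped-by L ✓
(K, H): K overlapped-by H ✓
(K, L): K overlapped-by L ✓
(K, N): K overlapped-by N ✓
(K, S): K overlapped-by S ✓
(L, H): L overlapped-by H ✓
(L, N): L overlapped-by N ✓
(L, R): L overlapped-by R ✓
(N, H): N overlapped-by H ✓
(N, R): N overlapped-by R ✓
(Q, G): Q overlapped-by G ✓
(Q, J): Q overlapped-by J ✓
(Q, K): Q overlapped-by K ✓
(Q, L): Q overlapped-by L ✓
(S, H): S overlapped-by H ✓
(S, R): S overlapped-by R ✓
Count: 20.

20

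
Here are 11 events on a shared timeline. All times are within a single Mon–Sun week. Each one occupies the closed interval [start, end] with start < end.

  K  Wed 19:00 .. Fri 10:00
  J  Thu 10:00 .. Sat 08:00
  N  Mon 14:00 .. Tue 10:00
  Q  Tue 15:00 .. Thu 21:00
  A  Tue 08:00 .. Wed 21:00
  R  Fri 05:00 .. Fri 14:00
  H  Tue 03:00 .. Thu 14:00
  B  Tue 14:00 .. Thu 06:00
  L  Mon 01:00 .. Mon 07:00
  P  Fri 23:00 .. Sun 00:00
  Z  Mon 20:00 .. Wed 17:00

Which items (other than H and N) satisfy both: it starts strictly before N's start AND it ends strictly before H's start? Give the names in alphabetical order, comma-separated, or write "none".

Conditions: its start is strictly before N's start (X.start < Mon 14:00) AND its end is strictly before H's start (X.end < Tue 03:00).
A: start Tue 08:00 < Mon 14:00? ✗; end Wed 21:00 < Tue 03:00? ✗ → no.
B: start Tue 14:00 < Mon 14:00? ✗; end Thu 06:00 < Tue 03:00? ✗ → no.
J: start Thu 10:00 < Mon 14:00? ✗; end Sat 08:00 < Tue 03:00? ✗ → no.
K: start Wed 19:00 < Mon 14:00? ✗; end Fri 10:00 < Tue 03:00? ✗ → no.
L: start Mon 01:00 < Mon 14:00? ✓; end Mon 07:00 < Tue 03:00? ✓ → yes.
P: start Fri 23:00 < Mon 14:00? ✗; end Sun 00:00 < Tue 03:00? ✗ → no.
Q: start Tue 15:00 < Mon 14:00? ✗; end Thu 21:00 < Tue 03:00? ✗ → no.
R: start Fri 05:00 < Mon 14:00? ✗; end Fri 14:00 < Tue 03:00? ✗ → no.
Z: start Mon 20:00 < Mon 14:00? ✗; end Wed 17:00 < Tue 03:00? ✗ → no.
Result: L.

L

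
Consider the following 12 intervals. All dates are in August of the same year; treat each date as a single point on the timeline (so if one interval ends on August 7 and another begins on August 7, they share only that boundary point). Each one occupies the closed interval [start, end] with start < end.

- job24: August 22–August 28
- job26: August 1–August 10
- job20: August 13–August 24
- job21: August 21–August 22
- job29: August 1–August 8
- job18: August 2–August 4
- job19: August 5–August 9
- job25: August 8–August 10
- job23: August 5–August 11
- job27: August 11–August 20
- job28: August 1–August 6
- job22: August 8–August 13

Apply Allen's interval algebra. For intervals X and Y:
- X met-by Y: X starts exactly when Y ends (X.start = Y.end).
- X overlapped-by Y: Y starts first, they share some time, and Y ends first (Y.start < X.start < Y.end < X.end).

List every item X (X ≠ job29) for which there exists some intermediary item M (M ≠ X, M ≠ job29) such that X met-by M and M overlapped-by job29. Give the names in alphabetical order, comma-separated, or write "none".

Target job29 = [August 1, August 8].
Intermediaries M with M overlapped-by job29: job19, job23.
Via job19 — items with X met-by job19: none.
Via job23 — items with X met-by job23: job27.
Union: job27.

job27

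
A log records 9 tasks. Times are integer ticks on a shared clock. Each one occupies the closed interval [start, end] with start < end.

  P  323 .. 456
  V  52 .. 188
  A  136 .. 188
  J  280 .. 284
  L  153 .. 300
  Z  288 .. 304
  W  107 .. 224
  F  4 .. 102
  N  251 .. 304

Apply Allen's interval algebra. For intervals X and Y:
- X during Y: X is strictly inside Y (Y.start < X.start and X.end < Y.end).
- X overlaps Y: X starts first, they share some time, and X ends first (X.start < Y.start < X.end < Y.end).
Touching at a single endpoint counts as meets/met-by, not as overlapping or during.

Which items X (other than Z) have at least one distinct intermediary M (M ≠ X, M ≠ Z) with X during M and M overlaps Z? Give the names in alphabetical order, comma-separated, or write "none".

J

Target Z = [288, 304].
Intermediaries M with M overlaps Z: L.
Via L — items with X during L: J.
Union: J.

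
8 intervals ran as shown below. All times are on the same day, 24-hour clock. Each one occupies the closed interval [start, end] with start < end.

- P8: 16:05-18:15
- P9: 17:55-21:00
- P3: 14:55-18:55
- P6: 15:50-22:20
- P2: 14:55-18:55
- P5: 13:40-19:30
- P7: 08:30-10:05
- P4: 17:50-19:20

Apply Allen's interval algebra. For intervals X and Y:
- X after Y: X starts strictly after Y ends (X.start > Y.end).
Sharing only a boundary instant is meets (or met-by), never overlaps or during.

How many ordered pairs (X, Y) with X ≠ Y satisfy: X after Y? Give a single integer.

7

Checking all 56 ordered pairs for relation 'after'; matching pairs in alphabetical order:
(P2, P7): P2 after P7 ✓
(P3, P7): P3 after P7 ✓
(P4, P7): P4 after P7 ✓
(P5, P7): P5 after P7 ✓
(P6, P7): P6 after P7 ✓
(P8, P7): P8 after P7 ✓
(P9, P7): P9 after P7 ✓
Count: 7.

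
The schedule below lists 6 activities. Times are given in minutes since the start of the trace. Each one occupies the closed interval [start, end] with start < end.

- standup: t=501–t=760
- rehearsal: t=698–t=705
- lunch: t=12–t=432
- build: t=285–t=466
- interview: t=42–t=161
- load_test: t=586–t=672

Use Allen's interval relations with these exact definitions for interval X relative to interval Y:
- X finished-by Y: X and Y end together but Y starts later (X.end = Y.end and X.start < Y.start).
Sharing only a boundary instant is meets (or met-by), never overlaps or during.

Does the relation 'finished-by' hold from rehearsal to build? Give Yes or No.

No

rehearsal = [t=698, t=705], build = [t=285, t=466].
Actual relation of rehearsal to build: after.
Asked whether 'finished-by' holds → No.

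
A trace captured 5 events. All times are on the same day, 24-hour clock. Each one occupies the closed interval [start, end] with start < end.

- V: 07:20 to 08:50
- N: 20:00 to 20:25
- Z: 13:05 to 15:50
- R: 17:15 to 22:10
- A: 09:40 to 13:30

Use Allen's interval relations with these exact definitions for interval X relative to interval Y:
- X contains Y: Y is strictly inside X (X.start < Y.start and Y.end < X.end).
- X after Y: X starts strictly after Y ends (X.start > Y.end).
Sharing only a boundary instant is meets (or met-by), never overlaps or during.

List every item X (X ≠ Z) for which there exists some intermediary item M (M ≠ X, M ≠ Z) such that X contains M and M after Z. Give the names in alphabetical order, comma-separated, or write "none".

Target Z = [13:05, 15:50].
Intermediaries M with M after Z: N, R.
Via N — items with X contains N: R.
Via R — items with X contains R: none.
Union: R.

R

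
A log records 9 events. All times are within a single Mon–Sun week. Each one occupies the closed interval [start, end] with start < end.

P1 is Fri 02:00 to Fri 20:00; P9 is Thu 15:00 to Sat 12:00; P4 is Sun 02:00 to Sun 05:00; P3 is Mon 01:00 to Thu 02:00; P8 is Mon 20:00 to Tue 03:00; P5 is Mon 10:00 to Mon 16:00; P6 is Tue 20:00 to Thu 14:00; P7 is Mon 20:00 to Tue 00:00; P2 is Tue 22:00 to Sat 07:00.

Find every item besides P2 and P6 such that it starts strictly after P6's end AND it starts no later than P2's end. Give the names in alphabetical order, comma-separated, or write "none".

P1, P9

Conditions: its start is strictly after P6's end (X.start > Thu 14:00) AND its start is no later than P2's end (X.start <= Sat 07:00).
P1: start Fri 02:00 > Thu 14:00? ✓; start Fri 02:00 <= Sat 07:00? ✓ → yes.
P3: start Mon 01:00 > Thu 14:00? ✗; start Mon 01:00 <= Sat 07:00? ✓ → no.
P4: start Sun 02:00 > Thu 14:00? ✓; start Sun 02:00 <= Sat 07:00? ✗ → no.
P5: start Mon 10:00 > Thu 14:00? ✗; start Mon 10:00 <= Sat 07:00? ✓ → no.
P7: start Mon 20:00 > Thu 14:00? ✗; start Mon 20:00 <= Sat 07:00? ✓ → no.
P8: start Mon 20:00 > Thu 14:00? ✗; start Mon 20:00 <= Sat 07:00? ✓ → no.
P9: start Thu 15:00 > Thu 14:00? ✓; start Thu 15:00 <= Sat 07:00? ✓ → yes.
Result: P1, P9.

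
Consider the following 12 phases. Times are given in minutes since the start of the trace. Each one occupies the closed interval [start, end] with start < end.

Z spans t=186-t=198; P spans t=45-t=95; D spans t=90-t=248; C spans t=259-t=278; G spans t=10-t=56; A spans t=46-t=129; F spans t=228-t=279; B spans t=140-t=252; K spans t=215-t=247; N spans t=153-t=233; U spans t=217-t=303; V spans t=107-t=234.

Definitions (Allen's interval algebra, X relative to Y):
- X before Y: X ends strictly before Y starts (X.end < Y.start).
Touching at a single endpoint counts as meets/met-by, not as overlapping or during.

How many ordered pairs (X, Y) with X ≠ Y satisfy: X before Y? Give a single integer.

33

Checking all 132 ordered pairs for relation 'before'; matching pairs in alphabetical order:
(A, B): A before B ✓
(A, C): A before C ✓
(A, F): A before F ✓
(A, K): A before K ✓
(A, N): A before N ✓
(A, U): A before U ✓
(A, Z): A before Z ✓
(B, C): B before C ✓
(D, C): D before C ✓
(G, B): G before B ✓
(G, C): G before C ✓
(G, D): G before D ✓
(G, F): G before F ✓
(G, K): G before K ✓
(G, N): G before N ✓
(G, U): G before U ✓
(G, V): G before V ✓
(G, Z): G before Z ✓
(K, C): K before C ✓
(N, C): N before C ✓
(P, B): P before B ✓
(P, C): P before C ✓
(P, F): P before F ✓
(P, K): P before K ✓
... plus 9 further pairs not listed.
Count: 33.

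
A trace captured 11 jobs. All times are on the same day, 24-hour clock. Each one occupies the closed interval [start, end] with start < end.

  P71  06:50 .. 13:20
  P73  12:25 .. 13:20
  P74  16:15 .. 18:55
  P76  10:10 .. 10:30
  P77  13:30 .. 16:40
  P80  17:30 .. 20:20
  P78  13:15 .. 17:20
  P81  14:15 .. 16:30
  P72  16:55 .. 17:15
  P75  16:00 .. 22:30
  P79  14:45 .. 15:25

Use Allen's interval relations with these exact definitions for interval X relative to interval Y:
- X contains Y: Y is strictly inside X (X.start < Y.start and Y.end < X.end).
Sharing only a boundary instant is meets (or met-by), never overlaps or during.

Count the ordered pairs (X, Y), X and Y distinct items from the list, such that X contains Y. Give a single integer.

Checking all 110 ordered pairs for relation 'contains'; matching pairs in alphabetical order:
(P71, P76): P71 contains P76 ✓
(P74, P72): P74 contains P72 ✓
(P75, P72): P75 contains P72 ✓
(P75, P74): P75 contains P74 ✓
(P75, P80): P75 contains P80 ✓
(P77, P79): P77 contains P79 ✓
(P77, P81): P77 contains P81 ✓
(P78, P72): P78 contains P72 ✓
(P78, P77): P78 contains P77 ✓
(P78, P79): P78 contains P79 ✓
(P78, P81): P78 contains P81 ✓
(P81, P79): P81 contains P79 ✓
Count: 12.

12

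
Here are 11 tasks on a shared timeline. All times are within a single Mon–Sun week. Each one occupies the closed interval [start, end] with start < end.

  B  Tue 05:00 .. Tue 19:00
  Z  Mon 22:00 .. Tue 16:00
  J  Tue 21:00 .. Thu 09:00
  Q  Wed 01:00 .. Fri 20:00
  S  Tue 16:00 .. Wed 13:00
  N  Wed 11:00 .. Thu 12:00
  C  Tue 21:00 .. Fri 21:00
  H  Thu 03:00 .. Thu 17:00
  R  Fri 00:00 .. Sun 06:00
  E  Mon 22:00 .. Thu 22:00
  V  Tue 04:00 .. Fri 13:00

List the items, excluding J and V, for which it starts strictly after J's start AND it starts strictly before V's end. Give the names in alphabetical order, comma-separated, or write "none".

H, N, Q, R

Conditions: its start is strictly after J's start (X.start > Tue 21:00) AND its start is strictly before V's end (X.start < Fri 13:00).
B: start Tue 05:00 > Tue 21:00? ✗; start Tue 05:00 < Fri 13:00? ✓ → no.
C: start Tue 21:00 > Tue 21:00? ✗; start Tue 21:00 < Fri 13:00? ✓ → no.
E: start Mon 22:00 > Tue 21:00? ✗; start Mon 22:00 < Fri 13:00? ✓ → no.
H: start Thu 03:00 > Tue 21:00? ✓; start Thu 03:00 < Fri 13:00? ✓ → yes.
N: start Wed 11:00 > Tue 21:00? ✓; start Wed 11:00 < Fri 13:00? ✓ → yes.
Q: start Wed 01:00 > Tue 21:00? ✓; start Wed 01:00 < Fri 13:00? ✓ → yes.
R: start Fri 00:00 > Tue 21:00? ✓; start Fri 00:00 < Fri 13:00? ✓ → yes.
S: start Tue 16:00 > Tue 21:00? ✗; start Tue 16:00 < Fri 13:00? ✓ → no.
Z: start Mon 22:00 > Tue 21:00? ✗; start Mon 22:00 < Fri 13:00? ✓ → no.
Result: H, N, Q, R.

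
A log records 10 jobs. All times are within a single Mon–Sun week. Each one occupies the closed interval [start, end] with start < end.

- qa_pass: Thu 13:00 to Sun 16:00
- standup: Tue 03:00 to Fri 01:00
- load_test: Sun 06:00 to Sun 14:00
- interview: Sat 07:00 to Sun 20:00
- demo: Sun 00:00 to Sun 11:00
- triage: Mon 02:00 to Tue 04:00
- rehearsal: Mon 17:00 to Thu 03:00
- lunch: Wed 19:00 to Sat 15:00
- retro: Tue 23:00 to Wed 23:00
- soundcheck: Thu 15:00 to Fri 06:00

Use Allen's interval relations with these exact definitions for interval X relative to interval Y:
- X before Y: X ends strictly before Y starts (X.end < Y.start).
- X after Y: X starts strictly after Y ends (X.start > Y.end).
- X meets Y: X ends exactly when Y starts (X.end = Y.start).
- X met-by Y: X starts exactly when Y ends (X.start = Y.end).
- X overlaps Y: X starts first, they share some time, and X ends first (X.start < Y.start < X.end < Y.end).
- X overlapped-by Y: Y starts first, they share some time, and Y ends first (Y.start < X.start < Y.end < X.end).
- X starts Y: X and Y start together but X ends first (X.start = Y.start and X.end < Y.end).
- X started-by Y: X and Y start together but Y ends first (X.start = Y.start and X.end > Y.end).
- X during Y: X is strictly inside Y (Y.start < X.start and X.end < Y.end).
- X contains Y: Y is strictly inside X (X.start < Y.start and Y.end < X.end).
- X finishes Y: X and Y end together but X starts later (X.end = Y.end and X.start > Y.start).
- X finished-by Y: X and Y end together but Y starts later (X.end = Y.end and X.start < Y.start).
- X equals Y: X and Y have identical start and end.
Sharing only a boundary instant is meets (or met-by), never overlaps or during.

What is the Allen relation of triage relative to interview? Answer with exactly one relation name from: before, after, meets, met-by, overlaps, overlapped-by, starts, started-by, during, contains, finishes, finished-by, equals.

triage = [Mon 02:00, Tue 04:00]; interview = [Sat 07:00, Sun 20:00].
Compare endpoints: triage.start < interview.start, triage.start < interview.end, triage.end < interview.start, triage.end < interview.end.
That pattern is 'before'.

before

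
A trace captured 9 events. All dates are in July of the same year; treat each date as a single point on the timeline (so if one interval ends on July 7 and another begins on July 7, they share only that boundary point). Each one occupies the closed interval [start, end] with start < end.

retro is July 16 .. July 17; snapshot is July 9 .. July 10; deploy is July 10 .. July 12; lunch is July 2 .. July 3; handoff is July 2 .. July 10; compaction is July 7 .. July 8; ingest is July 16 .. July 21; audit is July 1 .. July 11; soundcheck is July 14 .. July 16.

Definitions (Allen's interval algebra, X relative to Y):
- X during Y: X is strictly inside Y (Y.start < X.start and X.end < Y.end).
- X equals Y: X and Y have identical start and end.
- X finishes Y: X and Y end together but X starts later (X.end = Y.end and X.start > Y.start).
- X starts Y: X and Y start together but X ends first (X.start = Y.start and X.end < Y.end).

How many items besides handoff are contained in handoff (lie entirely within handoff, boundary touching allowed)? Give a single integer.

3

Target handoff = [July 2, July 10].
audit [July 1, July 11] → contains → no.
compaction [July 7, July 8] → during → counts.
deploy [July 10, July 12] → met-by → no.
ingest [July 16, July 21] → after → no.
lunch [July 2, July 3] → starts → counts.
retro [July 16, July 17] → after → no.
snapshot [July 9, July 10] → finishes → counts.
soundcheck [July 14, July 16] → after → no.
Total: 3.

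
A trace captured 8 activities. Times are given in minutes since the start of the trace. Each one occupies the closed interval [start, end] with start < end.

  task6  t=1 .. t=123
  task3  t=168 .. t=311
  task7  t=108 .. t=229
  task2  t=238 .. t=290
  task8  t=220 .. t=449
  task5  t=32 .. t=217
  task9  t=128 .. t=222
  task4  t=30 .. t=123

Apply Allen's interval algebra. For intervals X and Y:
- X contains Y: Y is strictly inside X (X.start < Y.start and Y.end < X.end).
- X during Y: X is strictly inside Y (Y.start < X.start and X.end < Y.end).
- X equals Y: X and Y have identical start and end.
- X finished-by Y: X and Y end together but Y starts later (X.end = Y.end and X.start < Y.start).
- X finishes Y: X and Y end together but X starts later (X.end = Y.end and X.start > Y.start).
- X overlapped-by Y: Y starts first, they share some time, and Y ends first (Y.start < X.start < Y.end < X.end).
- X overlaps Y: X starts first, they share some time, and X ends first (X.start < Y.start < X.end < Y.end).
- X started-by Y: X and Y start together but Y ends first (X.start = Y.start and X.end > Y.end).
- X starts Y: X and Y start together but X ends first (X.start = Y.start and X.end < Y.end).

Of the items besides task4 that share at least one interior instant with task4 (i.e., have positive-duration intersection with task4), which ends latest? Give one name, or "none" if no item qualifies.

Target task4 = [t=30, t=123].
task2 [t=238, t=290] → after → excluded.
task3 [t=168, t=311] → after → excluded.
task5 [t=32, t=217] → overlapped-by → candidate.
task6 [t=1, t=123] → finished-by → candidate.
task7 [t=108, t=229] → overlapped-by → candidate.
task8 [t=220, t=449] → after → excluded.
task9 [t=128, t=222] → after → excluded.
Among candidates, latest end is t=229 → task7.

task7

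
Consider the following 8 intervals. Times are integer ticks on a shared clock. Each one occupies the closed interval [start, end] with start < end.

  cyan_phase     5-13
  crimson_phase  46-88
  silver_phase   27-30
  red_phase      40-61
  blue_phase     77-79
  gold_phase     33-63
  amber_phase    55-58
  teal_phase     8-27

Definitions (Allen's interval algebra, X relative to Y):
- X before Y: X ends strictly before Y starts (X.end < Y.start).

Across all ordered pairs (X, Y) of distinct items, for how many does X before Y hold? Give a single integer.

19

Checking all 56 ordered pairs for relation 'before'; matching pairs in alphabetical order:
(amber_phase, blue_phase): amber_phase before blue_phase ✓
(cyan_phase, amber_phase): cyan_phase before amber_phase ✓
(cyan_phase, blue_phase): cyan_phase before blue_phase ✓
(cyan_phase, crimson_phase): cyan_phase before crimson_phase ✓
(cyan_phase, gold_phase): cyan_phase before gold_phase ✓
(cyan_phase, red_phase): cyan_phase before red_phase ✓
(cyan_phase, silver_phase): cyan_phase before silver_phase ✓
(gold_phase, blue_phase): gold_phase before blue_phase ✓
(red_phase, blue_phase): red_phase before blue_phase ✓
(silver_phase, amber_phase): silver_phase before amber_phase ✓
(silver_phase, blue_phase): silver_phase before blue_phase ✓
(silver_phase, crimson_phase): silver_phase before crimson_phase ✓
(silver_phase, gold_phase): silver_phase before gold_phase ✓
(silver_phase, red_phase): silver_phase before red_phase ✓
(teal_phase, amber_phase): teal_phase before amber_phase ✓
(teal_phase, blue_phase): teal_phase before blue_phase ✓
(teal_phase, crimson_phase): teal_phase before crimson_phase ✓
(teal_phase, gold_phase): teal_phase before gold_phase ✓
(teal_phase, red_phase): teal_phase before red_phase ✓
Count: 19.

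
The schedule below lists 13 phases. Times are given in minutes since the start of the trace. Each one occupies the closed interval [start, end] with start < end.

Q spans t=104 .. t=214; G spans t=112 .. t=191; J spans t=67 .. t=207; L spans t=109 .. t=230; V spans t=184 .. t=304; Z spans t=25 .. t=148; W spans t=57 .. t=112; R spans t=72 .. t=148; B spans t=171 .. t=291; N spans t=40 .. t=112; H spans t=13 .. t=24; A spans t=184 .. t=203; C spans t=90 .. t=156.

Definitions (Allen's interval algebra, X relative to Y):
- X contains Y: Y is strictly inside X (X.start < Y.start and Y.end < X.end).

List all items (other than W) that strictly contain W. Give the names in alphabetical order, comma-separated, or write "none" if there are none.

Z

Target W = [t=57, t=112].
A [t=184, t=203] → after → no.
B [t=171, t=291] → after → no.
C [t=90, t=156] → overlapped-by → no.
G [t=112, t=191] → met-by → no.
H [t=13, t=24] → before → no.
J [t=67, t=207] → overlapped-by → no.
L [t=109, t=230] → overlapped-by → no.
N [t=40, t=112] → finished-by → no.
Q [t=104, t=214] → overlapped-by → no.
R [t=72, t=148] → overlapped-by → no.
V [t=184, t=304] → after → no.
Z [t=25, t=148] → contains → yes.
Result: Z.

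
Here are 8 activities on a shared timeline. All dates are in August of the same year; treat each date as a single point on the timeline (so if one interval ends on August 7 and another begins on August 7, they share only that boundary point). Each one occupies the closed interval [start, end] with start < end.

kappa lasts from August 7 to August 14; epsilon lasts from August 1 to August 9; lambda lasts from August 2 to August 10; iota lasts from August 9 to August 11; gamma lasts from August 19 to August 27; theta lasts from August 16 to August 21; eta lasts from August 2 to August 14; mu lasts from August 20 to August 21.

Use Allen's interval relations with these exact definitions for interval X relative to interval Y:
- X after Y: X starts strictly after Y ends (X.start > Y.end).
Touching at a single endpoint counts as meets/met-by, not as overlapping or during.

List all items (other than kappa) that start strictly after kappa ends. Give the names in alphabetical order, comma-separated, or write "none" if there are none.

gamma, mu, theta

Target kappa = [August 7, August 14].
epsilon [August 1, August 9] → overlaps → no.
eta [August 2, August 14] → finished-by → no.
gamma [August 19, August 27] → after → yes.
iota [August 9, August 11] → during → no.
lambda [August 2, August 10] → overlaps → no.
mu [August 20, August 21] → after → yes.
theta [August 16, August 21] → after → yes.
Result: gamma, mu, theta.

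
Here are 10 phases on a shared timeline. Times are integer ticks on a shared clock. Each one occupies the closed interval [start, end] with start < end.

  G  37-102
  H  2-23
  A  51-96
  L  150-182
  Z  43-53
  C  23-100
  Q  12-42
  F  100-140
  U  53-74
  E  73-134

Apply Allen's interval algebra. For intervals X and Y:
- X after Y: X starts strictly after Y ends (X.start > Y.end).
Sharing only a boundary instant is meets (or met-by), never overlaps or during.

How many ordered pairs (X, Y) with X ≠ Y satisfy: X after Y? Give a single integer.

24

Checking all 90 ordered pairs for relation 'after'; matching pairs in alphabetical order:
(A, H): A after H ✓
(A, Q): A after Q ✓
(E, H): E after H ✓
(E, Q): E after Q ✓
(E, Z): E after Z ✓
(F, A): F after A ✓
(F, H): F after H ✓
(F, Q): F after Q ✓
(F, U): F after U ✓
(F, Z): F after Z ✓
(G, H): G after H ✓
(L, A): L after A ✓
(L, C): L after C ✓
(L, E): L after E ✓
(L, F): L after F ✓
(L, G): L after G ✓
(L, H): L after H ✓
(L, Q): L after Q ✓
(L, U): L after U ✓
(L, Z): L after Z ✓
(U, H): U after H ✓
(U, Q): U after Q ✓
(Z, H): Z after H ✓
(Z, Q): Z after Q ✓
Count: 24.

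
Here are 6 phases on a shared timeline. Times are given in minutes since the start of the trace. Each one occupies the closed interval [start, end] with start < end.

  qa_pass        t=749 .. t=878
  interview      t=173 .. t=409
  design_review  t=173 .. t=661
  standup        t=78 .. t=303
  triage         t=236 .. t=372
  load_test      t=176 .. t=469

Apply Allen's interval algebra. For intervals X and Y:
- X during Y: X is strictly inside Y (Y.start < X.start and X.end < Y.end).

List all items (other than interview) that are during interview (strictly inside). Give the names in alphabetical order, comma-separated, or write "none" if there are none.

Target interview = [t=173, t=409].
design_review [t=173, t=661] → started-by → no.
load_test [t=176, t=469] → overlapped-by → no.
qa_pass [t=749, t=878] → after → no.
standup [t=78, t=303] → overlaps → no.
triage [t=236, t=372] → during → yes.
Result: triage.

triage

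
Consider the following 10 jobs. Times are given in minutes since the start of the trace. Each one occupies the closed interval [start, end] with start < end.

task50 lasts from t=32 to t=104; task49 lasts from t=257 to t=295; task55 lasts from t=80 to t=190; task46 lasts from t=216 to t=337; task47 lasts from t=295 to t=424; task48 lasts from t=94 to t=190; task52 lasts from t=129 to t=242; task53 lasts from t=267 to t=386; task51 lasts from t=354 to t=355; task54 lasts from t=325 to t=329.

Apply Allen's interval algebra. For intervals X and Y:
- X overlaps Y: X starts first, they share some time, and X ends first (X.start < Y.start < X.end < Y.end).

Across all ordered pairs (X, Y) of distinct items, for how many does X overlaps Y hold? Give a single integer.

Checking all 90 ordered pairs for relation 'overlaps'; matching pairs in alphabetical order:
(task46, task47): task46 overlaps task47 ✓
(task46, task53): task46 overlaps task53 ✓
(task48, task52): task48 overlaps task52 ✓
(task49, task53): task49 overlaps task53 ✓
(task50, task48): task50 overlaps task48 ✓
(task50, task55): task50 overlaps task55 ✓
(task52, task46): task52 overlaps task46 ✓
(task53, task47): task53 overlaps task47 ✓
(task55, task52): task55 overlaps task52 ✓
Count: 9.

9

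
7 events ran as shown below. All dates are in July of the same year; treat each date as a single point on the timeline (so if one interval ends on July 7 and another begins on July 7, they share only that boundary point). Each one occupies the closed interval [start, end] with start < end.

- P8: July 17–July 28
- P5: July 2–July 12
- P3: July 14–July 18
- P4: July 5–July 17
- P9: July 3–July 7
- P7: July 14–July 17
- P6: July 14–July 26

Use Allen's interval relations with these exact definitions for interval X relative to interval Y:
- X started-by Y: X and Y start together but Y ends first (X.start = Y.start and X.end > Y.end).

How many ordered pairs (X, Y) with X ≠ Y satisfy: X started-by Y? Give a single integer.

3

Checking all 42 ordered pairs for relation 'started-by'; matching pairs in alphabetical order:
(P3, P7): P3 started-by P7 ✓
(P6, P3): P6 started-by P3 ✓
(P6, P7): P6 started-by P7 ✓
Count: 3.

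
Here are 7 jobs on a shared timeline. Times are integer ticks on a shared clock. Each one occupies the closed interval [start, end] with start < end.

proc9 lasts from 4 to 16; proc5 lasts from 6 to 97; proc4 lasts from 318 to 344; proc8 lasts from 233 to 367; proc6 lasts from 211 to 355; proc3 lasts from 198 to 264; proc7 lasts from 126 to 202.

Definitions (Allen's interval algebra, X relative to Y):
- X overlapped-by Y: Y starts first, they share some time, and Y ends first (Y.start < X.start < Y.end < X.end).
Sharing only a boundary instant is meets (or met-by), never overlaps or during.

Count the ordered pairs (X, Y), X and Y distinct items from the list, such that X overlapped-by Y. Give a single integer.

Checking all 42 ordered pairs for relation 'overlapped-by'; matching pairs in alphabetical order:
(proc3, proc7): proc3 overlapped-by proc7 ✓
(proc5, proc9): proc5 overlapped-by proc9 ✓
(proc6, proc3): proc6 overlapped-by proc3 ✓
(proc8, proc3): proc8 overlapped-by proc3 ✓
(proc8, proc6): proc8 overlapped-by proc6 ✓
Count: 5.

5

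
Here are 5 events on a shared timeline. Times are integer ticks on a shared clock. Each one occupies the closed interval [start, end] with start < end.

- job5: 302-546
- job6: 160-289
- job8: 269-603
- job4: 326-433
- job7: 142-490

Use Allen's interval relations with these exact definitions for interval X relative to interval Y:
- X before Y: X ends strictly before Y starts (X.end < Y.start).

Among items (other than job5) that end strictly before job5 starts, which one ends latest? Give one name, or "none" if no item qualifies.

job6

Target job5 = [302, 546].
job4 [326, 433] → during → excluded.
job6 [160, 289] → before → candidate.
job7 [142, 490] → overlaps → excluded.
job8 [269, 603] → contains → excluded.
Among candidates, latest end is 289 → job6.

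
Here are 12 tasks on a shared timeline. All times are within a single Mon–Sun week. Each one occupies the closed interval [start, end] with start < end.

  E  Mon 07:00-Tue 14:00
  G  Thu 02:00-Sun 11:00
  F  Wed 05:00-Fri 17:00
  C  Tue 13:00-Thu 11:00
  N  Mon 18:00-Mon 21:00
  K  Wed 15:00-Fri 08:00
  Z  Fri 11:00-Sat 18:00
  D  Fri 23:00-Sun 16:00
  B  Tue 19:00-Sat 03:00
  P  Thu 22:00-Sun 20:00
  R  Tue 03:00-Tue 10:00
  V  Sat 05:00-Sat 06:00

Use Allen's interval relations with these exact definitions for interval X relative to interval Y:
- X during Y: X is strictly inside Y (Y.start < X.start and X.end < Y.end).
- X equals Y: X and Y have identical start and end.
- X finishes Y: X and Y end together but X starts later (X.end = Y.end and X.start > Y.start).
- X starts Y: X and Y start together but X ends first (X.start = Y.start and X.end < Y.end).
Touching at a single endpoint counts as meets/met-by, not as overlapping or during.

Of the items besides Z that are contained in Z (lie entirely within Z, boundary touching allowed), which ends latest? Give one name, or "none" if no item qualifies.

V

Target Z = [Fri 11:00, Sat 18:00].
B [Tue 19:00, Sat 03:00] → overlaps → excluded.
C [Tue 13:00, Thu 11:00] → before → excluded.
D [Fri 23:00, Sun 16:00] → overlapped-by → excluded.
E [Mon 07:00, Tue 14:00] → before → excluded.
F [Wed 05:00, Fri 17:00] → overlaps → excluded.
G [Thu 02:00, Sun 11:00] → contains → excluded.
K [Wed 15:00, Fri 08:00] → before → excluded.
N [Mon 18:00, Mon 21:00] → before → excluded.
P [Thu 22:00, Sun 20:00] → contains → excluded.
R [Tue 03:00, Tue 10:00] → before → excluded.
V [Sat 05:00, Sat 06:00] → during → candidate.
Among candidates, latest end is Sat 06:00 → V.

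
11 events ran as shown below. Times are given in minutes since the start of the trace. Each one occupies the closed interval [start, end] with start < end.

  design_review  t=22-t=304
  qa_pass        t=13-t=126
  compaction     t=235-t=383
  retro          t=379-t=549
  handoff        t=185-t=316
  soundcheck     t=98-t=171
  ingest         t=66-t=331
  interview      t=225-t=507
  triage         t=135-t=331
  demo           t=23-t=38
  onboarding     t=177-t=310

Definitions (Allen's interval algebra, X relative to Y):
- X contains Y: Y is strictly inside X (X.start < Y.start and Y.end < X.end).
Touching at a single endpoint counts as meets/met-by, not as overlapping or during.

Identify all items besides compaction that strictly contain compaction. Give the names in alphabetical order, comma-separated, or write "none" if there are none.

Target compaction = [t=235, t=383].
demo [t=23, t=38] → before → no.
design_review [t=22, t=304] → overlaps → no.
handoff [t=185, t=316] → overlaps → no.
ingest [t=66, t=331] → overlaps → no.
interview [t=225, t=507] → contains → yes.
onboarding [t=177, t=310] → overlaps → no.
qa_pass [t=13, t=126] → before → no.
retro [t=379, t=549] → overlapped-by → no.
soundcheck [t=98, t=171] → before → no.
triage [t=135, t=331] → overlaps → no.
Result: interview.

interview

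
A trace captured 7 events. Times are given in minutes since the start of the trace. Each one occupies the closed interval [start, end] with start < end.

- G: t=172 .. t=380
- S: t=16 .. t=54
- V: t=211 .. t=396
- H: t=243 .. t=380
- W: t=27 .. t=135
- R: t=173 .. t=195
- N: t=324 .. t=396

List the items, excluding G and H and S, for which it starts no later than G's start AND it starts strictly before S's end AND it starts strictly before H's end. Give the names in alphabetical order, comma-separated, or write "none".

Conditions: its start is no later than G's start (X.start <= t=172) AND its start is strictly before S's end (X.start < t=54) AND its start is strictly before H's end (X.start < t=380).
N: start t=324 <= t=172? ✗; start t=324 < t=54? ✗; start t=324 < t=380? ✓ → no.
R: start t=173 <= t=172? ✗; start t=173 < t=54? ✗; start t=173 < t=380? ✓ → no.
V: start t=211 <= t=172? ✗; start t=211 < t=54? ✗; start t=211 < t=380? ✓ → no.
W: start t=27 <= t=172? ✓; start t=27 < t=54? ✓; start t=27 < t=380? ✓ → yes.
Result: W.

W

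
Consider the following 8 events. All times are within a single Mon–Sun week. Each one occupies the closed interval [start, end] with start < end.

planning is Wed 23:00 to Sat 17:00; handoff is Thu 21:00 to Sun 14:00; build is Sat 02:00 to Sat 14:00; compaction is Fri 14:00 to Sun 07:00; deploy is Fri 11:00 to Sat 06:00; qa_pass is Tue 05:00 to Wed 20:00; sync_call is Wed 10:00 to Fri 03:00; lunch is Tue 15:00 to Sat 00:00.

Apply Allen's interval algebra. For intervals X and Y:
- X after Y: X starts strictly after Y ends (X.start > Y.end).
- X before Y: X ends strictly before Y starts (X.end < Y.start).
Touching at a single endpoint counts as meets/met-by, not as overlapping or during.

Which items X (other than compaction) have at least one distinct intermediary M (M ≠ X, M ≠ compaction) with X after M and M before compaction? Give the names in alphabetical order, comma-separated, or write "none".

Target compaction = [Fri 14:00, Sun 07:00].
Intermediaries M with M before compaction: qa_pass, sync_call.
Via qa_pass — items with X after qa_pass: build, deploy, handoff, planning.
Via sync_call — items with X after sync_call: build, deploy.
Union: build, deploy, handoff, planning.

build, deploy, handoff, planning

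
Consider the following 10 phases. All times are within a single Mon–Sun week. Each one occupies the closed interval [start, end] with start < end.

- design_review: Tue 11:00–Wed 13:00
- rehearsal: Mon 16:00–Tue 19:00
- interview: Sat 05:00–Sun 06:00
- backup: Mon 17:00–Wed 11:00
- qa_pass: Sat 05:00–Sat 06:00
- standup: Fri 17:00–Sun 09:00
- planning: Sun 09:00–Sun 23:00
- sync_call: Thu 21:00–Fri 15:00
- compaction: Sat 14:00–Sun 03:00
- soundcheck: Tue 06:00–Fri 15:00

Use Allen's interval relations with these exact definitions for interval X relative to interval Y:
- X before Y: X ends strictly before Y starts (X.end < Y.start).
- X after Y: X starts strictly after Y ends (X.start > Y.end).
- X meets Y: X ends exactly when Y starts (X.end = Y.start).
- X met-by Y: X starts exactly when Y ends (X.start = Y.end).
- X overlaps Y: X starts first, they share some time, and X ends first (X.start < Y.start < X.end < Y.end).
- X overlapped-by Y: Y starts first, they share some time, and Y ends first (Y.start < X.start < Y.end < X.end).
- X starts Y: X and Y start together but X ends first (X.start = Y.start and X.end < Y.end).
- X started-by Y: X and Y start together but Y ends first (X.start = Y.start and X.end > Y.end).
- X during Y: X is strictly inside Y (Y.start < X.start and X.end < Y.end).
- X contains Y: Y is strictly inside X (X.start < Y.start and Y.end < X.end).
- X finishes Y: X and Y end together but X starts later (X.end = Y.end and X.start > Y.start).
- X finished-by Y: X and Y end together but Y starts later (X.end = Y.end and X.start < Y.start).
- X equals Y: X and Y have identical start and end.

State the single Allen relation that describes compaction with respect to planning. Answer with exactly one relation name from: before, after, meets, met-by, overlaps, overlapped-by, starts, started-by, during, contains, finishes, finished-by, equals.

compaction = [Sat 14:00, Sun 03:00]; planning = [Sun 09:00, Sun 23:00].
Compare endpoints: compaction.start < planning.start, compaction.start < planning.end, compaction.end < planning.start, compaction.end < planning.end.
That pattern is 'before'.

before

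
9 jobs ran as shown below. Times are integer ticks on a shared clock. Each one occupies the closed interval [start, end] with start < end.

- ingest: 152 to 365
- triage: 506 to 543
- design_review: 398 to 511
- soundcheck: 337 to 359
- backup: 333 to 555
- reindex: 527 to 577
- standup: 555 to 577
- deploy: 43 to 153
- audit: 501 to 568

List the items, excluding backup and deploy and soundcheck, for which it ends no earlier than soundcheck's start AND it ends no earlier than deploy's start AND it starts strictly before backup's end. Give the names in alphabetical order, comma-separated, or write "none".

Conditions: its end is no earlier than soundcheck's start (X.end >= 337) AND its end is no earlier than deploy's start (X.end >= 43) AND its start is strictly before backup's end (X.start < 555).
audit: end 568 >= 337? ✓; end 568 >= 43? ✓; start 501 < 555? ✓ → yes.
design_review: end 511 >= 337? ✓; end 511 >= 43? ✓; start 398 < 555? ✓ → yes.
ingest: end 365 >= 337? ✓; end 365 >= 43? ✓; start 152 < 555? ✓ → yes.
reindex: end 577 >= 337? ✓; end 577 >= 43? ✓; start 527 < 555? ✓ → yes.
standup: end 577 >= 337? ✓; end 577 >= 43? ✓; start 555 < 555? ✗ → no.
triage: end 543 >= 337? ✓; end 543 >= 43? ✓; start 506 < 555? ✓ → yes.
Result: audit, design_review, ingest, reindex, triage.

audit, design_review, ingest, reindex, triage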